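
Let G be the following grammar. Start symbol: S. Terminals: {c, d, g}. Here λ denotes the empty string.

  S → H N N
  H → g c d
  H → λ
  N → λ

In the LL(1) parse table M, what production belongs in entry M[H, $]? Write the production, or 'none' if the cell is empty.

FIRST(H): from H→g c d we get {g}; from H→λ we get {λ}. So FIRST(H) = {λ, g}.
FIRST(N): from N→λ we get {λ}. So FIRST(N) = {λ}.
FIRST(S): from S→H N N we get {λ, g}. So FIRST(S) = {λ, g}.
FOLLOW(S) includes $ since S is the start symbol.
FOLLOW(S): S appears on no right-hand side. Thus FOLLOW(S) = {$}.
FOLLOW(H): in S→H N N, H is followed by N N with FIRST {λ}; in S→H N N, the suffix after H is nullable, so FOLLOW(H) ⊇ FOLLOW(S) = {$}. Thus FOLLOW(H) = {$}.
For H → g c d: FIRST(g c d) = {g}, so it goes in M[H, t] for t ∈ {g}.
For H → λ: FIRST(λ) = {λ}, so it goes in M[H, t] for t ∈ {}; since λ ∈ FIRST, also for every t ∈ FOLLOW(H) = {$}.

H → λ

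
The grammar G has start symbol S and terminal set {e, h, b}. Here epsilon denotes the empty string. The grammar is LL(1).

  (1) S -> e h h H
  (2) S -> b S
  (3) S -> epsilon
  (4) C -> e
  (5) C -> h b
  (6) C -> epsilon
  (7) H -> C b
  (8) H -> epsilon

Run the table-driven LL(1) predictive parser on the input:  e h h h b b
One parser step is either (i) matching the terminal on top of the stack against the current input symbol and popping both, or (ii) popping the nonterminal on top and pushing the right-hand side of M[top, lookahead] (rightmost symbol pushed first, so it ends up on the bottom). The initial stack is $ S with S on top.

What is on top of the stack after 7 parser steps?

b

step 1: stack=$ S  input=e h h h b b $  — expand S -> e h h H
step 2: stack=$ H h h e  input=e h h h b b $  — match e
step 3: stack=$ H h h  input=h h h b b $  — match h
step 4: stack=$ H h  input=h h b b $  — match h
step 5: stack=$ H  input=h b b $  — expand H -> C b
step 6: stack=$ b C  input=h b b $  — expand C -> h b
step 7: stack=$ b b h  input=h b b $  — match h
Stack after step 7: $ b b (top = b).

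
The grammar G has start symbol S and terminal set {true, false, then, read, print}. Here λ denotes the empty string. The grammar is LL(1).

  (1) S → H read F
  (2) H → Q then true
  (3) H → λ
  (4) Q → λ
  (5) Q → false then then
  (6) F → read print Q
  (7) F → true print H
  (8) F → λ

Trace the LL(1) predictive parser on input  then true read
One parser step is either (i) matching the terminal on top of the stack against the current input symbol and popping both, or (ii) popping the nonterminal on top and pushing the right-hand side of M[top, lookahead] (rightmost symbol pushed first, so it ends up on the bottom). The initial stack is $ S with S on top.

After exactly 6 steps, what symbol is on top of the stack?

step 1: stack=$ S  input=then true read $  — expand S → H read F
step 2: stack=$ F read H  input=then true read $  — expand H → Q then true
step 3: stack=$ F read true then Q  input=then true read $  — expand Q → λ
step 4: stack=$ F read true then  input=then true read $  — match then
step 5: stack=$ F read true  input=true read $  — match true
step 6: stack=$ F read  input=read $  — match read
Stack after step 6: $ F (top = F).

F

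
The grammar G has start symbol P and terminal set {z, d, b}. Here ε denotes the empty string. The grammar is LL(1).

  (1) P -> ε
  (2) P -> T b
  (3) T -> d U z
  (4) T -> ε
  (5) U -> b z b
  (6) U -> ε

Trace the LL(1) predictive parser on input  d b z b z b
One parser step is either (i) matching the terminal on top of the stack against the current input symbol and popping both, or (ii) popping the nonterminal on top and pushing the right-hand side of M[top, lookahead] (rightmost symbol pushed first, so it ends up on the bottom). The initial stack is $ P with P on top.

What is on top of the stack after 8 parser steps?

b

step 1: stack=$ P  input=d b z b z b $  — expand P -> T b
step 2: stack=$ b T  input=d b z b z b $  — expand T -> d U z
step 3: stack=$ b z U d  input=d b z b z b $  — match d
step 4: stack=$ b z U  input=b z b z b $  — expand U -> b z b
step 5: stack=$ b z b z b  input=b z b z b $  — match b
step 6: stack=$ b z b z  input=z b z b $  — match z
step 7: stack=$ b z b  input=b z b $  — match b
step 8: stack=$ b z  input=z b $  — match z
Stack after step 8: $ b (top = b).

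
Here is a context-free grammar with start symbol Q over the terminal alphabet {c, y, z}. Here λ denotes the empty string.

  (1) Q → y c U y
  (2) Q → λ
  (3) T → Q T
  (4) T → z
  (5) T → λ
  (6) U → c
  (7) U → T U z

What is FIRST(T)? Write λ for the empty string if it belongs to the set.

FIRST(Q): from Q→y c U y we get {y}; from Q→λ we get {λ}. So FIRST(Q) = {λ, y}.
FIRST(T): from T→Q T we get {λ, y, z}; from T→z we get {z}; from T→λ we get {λ}. So FIRST(T) = {λ, y, z}.
FIRST(U): from U→c we get {c}; from U→T U z we get {c, y, z}. So FIRST(U) = {c, y, z}.

{λ, y, z}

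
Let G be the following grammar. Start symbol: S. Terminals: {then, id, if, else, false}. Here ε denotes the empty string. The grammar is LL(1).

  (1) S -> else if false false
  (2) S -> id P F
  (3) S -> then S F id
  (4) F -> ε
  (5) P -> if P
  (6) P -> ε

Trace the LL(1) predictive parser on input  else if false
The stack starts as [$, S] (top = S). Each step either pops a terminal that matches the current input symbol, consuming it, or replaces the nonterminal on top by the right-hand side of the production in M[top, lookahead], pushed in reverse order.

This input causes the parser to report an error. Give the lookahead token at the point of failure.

$

     Stack                  Input            Action
  1  $ S                    else if false $  expand S -> else if false false
  2  $ false false if else  else if false $  match else
  3  $ false false if       if false $       match if
  4  $ false false          false $          match false
  5  $ false                $                error: top is terminal false but lookahead is $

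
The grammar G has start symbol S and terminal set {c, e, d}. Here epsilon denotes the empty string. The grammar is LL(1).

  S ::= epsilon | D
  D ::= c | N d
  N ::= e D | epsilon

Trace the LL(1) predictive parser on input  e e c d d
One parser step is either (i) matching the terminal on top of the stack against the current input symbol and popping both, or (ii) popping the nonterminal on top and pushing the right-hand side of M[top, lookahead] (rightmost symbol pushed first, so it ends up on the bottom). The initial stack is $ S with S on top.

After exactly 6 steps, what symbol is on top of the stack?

e

step 1: stack=$ S  input=e e c d d $  — expand S ::= D
step 2: stack=$ D  input=e e c d d $  — expand D ::= N d
step 3: stack=$ d N  input=e e c d d $  — expand N ::= e D
step 4: stack=$ d D e  input=e e c d d $  — match e
step 5: stack=$ d D  input=e c d d $  — expand D ::= N d
step 6: stack=$ d d N  input=e c d d $  — expand N ::= e D
Stack after step 6: $ d d D e (top = e).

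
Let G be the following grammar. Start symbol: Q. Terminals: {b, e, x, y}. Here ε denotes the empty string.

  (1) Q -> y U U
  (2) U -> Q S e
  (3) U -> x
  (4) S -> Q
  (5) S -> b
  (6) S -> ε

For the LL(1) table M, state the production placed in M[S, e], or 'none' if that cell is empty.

S -> ε

FIRST(Q) = {y}
FIRST(U) = {x, y}  (via Q S e)
FIRST(S) = {ε, b, y}  (via Q)
FOLLOW(Q) includes $ since Q is the start symbol.
FOLLOW(S): in U->Q S e, S is followed by e with FIRST {e}. Thus FOLLOW(S) = {e}.
For S -> Q: FIRST(Q) = {y}, so it goes in M[S, t] for t ∈ {y}.
For S -> b: FIRST(b) = {b}, so it goes in M[S, t] for t ∈ {b}.
For S -> ε: FIRST(ε) = {ε}, so it goes in M[S, t] for t ∈ {}; since ε ∈ FIRST, also for every t ∈ FOLLOW(S) = {e}.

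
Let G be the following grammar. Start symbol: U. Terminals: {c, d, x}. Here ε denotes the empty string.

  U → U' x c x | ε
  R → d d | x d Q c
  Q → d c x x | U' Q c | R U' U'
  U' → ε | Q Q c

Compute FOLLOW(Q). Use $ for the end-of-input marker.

FIRST(R) = {d, x}
FIRST(U) = {ε, d, x}  (via U' x c x)
FIRST(Q) = {d, x}  (via U' Q c, R U' U')
FIRST(U') = {ε, d, x}  (via Q Q c)
FOLLOW(U) includes $ since U is the start symbol.
FOLLOW(U): U appears on no right-hand side. Thus FOLLOW(U) = {$}.
FOLLOW(Q): in R→x d Q c, Q is followed by c with FIRST {c}; in Q→U' Q c, Q is followed by c with FIRST {c}; in U'→Q Q c (occurrence 1), Q is followed by Q c with FIRST {d, x}; in U'→Q Q c (occurrence 2), Q is followed by c with FIRST {c}. Thus FOLLOW(Q) = {c, d, x}.
FOLLOW(R): in Q→R U' U', R is followed by U' U' with FIRST {ε, d, x}; in Q→R U' U', the suffix after R is nullable, so FOLLOW(R) ⊇ FOLLOW(Q) = {c, d, x}. Thus FOLLOW(R) = {c, d, x}.
FOLLOW(U'): in U→U' x c x, U' is followed by x c x with FIRST {x}; in Q→U' Q c, U' is followed by Q c with FIRST {d, x}; in Q→R U' U' (occurrence 1), U' is followed by U' with FIRST {ε, d, x}; in Q→R U' U' (occurrence 1), the suffix after U' is nullable, so FOLLOW(U') ⊇ FOLLOW(Q) = {c, d, x}; in Q→R U' U' (occurrence 2), the suffix after U' is empty, so FOLLOW(U') ⊇ FOLLOW(Q) = {c, d, x}. Thus FOLLOW(U') = {c, d, x}.

{c, d, x}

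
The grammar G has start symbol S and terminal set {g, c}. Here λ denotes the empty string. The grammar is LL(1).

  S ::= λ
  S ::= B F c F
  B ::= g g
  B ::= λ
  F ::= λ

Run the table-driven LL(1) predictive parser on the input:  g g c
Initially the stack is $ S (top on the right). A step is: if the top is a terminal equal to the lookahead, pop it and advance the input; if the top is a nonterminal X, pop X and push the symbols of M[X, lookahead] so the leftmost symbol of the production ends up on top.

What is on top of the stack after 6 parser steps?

F

step 1: stack=$ S  input=g g c $  — expand S ::= B F c F
step 2: stack=$ F c F B  input=g g c $  — expand B ::= g g
step 3: stack=$ F c F g g  input=g g c $  — match g
step 4: stack=$ F c F g  input=g c $  — match g
step 5: stack=$ F c F  input=c $  — expand F ::= λ
step 6: stack=$ F c  input=c $  — match c
Stack after step 6: $ F (top = F).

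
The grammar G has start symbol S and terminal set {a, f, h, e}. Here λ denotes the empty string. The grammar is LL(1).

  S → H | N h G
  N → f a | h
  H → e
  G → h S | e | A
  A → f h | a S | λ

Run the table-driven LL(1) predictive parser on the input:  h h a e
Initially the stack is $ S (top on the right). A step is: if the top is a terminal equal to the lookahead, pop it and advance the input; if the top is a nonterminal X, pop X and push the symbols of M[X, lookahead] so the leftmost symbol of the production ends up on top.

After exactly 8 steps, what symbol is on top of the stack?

H

     Stack    Input      Action
  1  $ S      h h a e $  expand S → N h G
  2  $ G h N  h h a e $  expand N → h
  3  $ G h h  h h a e $  match h
  4  $ G h    h a e $    match h
  5  $ G      a e $      expand G → A
  6  $ A      a e $      expand A → a S
  7  $ S a    a e $      match a
  8  $ S      e $        expand S → H
Stack after step 8: $ H (top = H).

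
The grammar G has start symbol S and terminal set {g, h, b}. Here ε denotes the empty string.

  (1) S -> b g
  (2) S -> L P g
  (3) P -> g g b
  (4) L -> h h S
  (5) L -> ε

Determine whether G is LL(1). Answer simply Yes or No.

FIRST(S) = {b, g, h}
FIRST(P) = {g}
FIRST(L) = {ε, h}
FOLLOW(S) = {$, g}
FOLLOW(P) = {g}
FOLLOW(L) = {g}
Each cell of M receives at most one production.

Yes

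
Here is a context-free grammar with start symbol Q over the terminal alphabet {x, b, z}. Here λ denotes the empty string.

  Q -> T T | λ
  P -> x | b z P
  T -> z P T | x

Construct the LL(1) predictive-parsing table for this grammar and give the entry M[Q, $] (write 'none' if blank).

Q -> λ

FIRST(P) = {b, x}
FIRST(T) = {x, z}
FIRST(Q) = {λ, x, z}  (via T T)
FOLLOW(Q) includes $ since Q is the start symbol.
FOLLOW(Q): Q appears on no right-hand side. Thus FOLLOW(Q) = {$}.
For Q -> T T: FIRST(T T) = {x, z}, so it goes in M[Q, t] for t ∈ {x, z}.
For Q -> λ: FIRST(λ) = {λ}, so it goes in M[Q, t] for t ∈ {}; since λ ∈ FIRST, also for every t ∈ FOLLOW(Q) = {$}.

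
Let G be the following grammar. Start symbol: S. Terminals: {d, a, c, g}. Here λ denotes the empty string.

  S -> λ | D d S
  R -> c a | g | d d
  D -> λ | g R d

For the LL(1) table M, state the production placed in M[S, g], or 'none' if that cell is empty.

FIRST(R) = {c, d, g}
FIRST(D) = {λ, g}
FIRST(S) = {λ, d, g}  (via D d S)
FOLLOW(S) includes $ since S is the start symbol.
FOLLOW(S): in S->D d S, the suffix after S is empty (adds nothing new). Thus FOLLOW(S) = {$}.
For S -> λ: FIRST(λ) = {λ}, so it goes in M[S, t] for t ∈ {}; since λ ∈ FIRST, also for every t ∈ FOLLOW(S) = {$}.
For S -> D d S: FIRST(D d S) = {d, g}, so it goes in M[S, t] for t ∈ {d, g}.

S -> D d S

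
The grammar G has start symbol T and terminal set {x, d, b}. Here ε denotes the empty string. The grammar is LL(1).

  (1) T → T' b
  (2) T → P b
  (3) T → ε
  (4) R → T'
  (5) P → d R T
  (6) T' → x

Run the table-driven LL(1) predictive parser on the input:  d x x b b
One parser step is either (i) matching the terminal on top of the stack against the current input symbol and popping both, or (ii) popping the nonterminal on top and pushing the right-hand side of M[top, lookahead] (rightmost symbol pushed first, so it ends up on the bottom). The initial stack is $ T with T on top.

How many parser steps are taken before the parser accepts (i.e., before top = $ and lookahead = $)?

step 1: stack=$ T  input=d x x b b $  — expand T → P b
step 2: stack=$ b P  input=d x x b b $  — expand P → d R T
step 3: stack=$ b T R d  input=d x x b b $  — match d
step 4: stack=$ b T R  input=x x b b $  — expand R → T'
step 5: stack=$ b T T'  input=x x b b $  — expand T' → x
step 6: stack=$ b T x  input=x x b b $  — match x
step 7: stack=$ b T  input=x b b $  — expand T → T' b
step 8: stack=$ b b T'  input=x b b $  — expand T' → x
step 9: stack=$ b b x  input=x b b $  — match x
step 10: stack=$ b b  input=b b $  — match b
step 11: stack=$ b  input=b $  — match b
Accept reached after 11 steps.

11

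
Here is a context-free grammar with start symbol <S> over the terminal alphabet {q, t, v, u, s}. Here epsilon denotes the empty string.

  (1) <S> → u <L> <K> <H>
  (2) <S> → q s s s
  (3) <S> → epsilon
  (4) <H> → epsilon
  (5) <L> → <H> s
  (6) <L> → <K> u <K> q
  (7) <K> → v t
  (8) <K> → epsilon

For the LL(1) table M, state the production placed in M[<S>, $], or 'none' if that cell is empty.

<S> → epsilon

FIRST(<S>) = {epsilon, q, u}
FIRST(<H>) = {epsilon}
FIRST(<K>) = {epsilon, v}
FIRST(<L>) = {s, u, v}  (via <H> s, <K> u <K> q)
FOLLOW(<S>) includes $ since <S> is the start symbol.
FOLLOW(<S>): <S> appears on no right-hand side. Thus FOLLOW(<S>) = {$}.
For <S> → u <L> <K> <H>: FIRST(u <L> <K> <H>) = {u}, so it goes in M[<S>, t] for t ∈ {u}.
For <S> → q s s s: FIRST(q s s s) = {q}, so it goes in M[<S>, t] for t ∈ {q}.
For <S> → epsilon: FIRST(epsilon) = {epsilon}, so it goes in M[<S>, t] for t ∈ {}; since epsilon ∈ FIRST, also for every t ∈ FOLLOW(<S>) = {$}.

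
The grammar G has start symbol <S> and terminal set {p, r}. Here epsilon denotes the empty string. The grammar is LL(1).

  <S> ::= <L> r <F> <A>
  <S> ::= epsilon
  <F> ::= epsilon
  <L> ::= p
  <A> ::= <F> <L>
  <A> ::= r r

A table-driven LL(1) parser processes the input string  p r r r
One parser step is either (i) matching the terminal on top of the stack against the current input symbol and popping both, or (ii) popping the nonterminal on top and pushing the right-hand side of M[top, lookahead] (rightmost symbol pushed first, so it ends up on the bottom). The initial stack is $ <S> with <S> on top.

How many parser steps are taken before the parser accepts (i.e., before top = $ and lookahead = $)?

     Stack            Input      Action
  1  $ <S>            p r r r $  expand <S> ::= <L> r <F> <A>
  2  $ <A> <F> r <L>  p r r r $  expand <L> ::= p
  3  $ <A> <F> r p    p r r r $  match p
  4  $ <A> <F> r      r r r $    match r
  5  $ <A> <F>        r r $      expand <F> ::= epsilon
  6  $ <A>            r r $      expand <A> ::= r r
  7  $ r r            r r $      match r
  8  $ r              r $        match r
Accept reached after 8 steps.

8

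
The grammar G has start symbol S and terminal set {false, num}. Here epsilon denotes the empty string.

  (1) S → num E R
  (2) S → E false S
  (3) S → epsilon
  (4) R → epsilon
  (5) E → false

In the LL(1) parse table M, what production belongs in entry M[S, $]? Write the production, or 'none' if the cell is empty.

S → epsilon

FIRST(R) = {epsilon}
FIRST(E) = {false}
FIRST(S) = {epsilon, false, num}  (via E false S)
FOLLOW(S) includes $ since S is the start symbol.
FOLLOW(S): in S→E false S, the suffix after S is empty (adds nothing new). Thus FOLLOW(S) = {$}.
For S → num E R: FIRST(num E R) = {num}, so it goes in M[S, t] for t ∈ {num}.
For S → E false S: FIRST(E false S) = {false}, so it goes in M[S, t] for t ∈ {false}.
For S → epsilon: FIRST(epsilon) = {epsilon}, so it goes in M[S, t] for t ∈ {}; since epsilon ∈ FIRST, also for every t ∈ FOLLOW(S) = {$}.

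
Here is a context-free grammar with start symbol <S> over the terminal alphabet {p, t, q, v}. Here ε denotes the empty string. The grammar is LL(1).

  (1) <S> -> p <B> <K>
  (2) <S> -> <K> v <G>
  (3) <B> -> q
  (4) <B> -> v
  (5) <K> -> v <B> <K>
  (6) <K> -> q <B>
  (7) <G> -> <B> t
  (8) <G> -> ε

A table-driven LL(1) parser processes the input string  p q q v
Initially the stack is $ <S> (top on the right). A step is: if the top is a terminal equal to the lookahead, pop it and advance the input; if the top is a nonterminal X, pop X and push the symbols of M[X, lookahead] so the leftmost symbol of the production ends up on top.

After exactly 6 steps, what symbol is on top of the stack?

<B>

     Stack        Input      Action
  1  $ <S>        p q q v $  expand <S> -> p <B> <K>
  2  $ <K> <B> p  p q q v $  match p
  3  $ <K> <B>    q q v $    expand <B> -> q
  4  $ <K> q      q q v $    match q
  5  $ <K>        q v $      expand <K> -> q <B>
  6  $ <B> q      q v $      match q
Stack after step 6: $ <B> (top = <B>).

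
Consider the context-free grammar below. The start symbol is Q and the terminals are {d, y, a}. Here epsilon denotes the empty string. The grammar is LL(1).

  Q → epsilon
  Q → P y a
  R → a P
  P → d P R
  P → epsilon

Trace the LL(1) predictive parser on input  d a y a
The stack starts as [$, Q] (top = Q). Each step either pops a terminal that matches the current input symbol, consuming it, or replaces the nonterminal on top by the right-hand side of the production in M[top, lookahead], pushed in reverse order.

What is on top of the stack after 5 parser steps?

step 1: stack=$ Q  input=d a y a $  — expand Q → P y a
step 2: stack=$ a y P  input=d a y a $  — expand P → d P R
step 3: stack=$ a y R P d  input=d a y a $  — match d
step 4: stack=$ a y R P  input=a y a $  — expand P → epsilon
step 5: stack=$ a y R  input=a y a $  — expand R → a P
Stack after step 5: $ a y P a (top = a).

a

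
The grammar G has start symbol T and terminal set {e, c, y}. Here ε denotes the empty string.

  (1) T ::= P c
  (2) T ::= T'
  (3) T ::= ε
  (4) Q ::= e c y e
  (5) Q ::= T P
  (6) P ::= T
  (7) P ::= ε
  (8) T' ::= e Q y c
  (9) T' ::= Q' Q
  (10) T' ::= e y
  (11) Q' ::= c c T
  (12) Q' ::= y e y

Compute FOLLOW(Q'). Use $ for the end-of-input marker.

FIRST(Q'): from Q'::=c c T we get {c}; from Q'::=y e y we get {y}. So FIRST(Q') = {c, y}.
FIRST(T'): from T'::=e Q y c we get {e}; from T'::=Q' Q we get {c, y}; from T'::=e y we get {e}. So FIRST(T') = {c, e, y}.
FIRST(T): from T::=P c we get {c, e, y}; from T::=T' we get {c, e, y}; from T::=ε we get {ε}. So FIRST(T) = {ε, c, e, y}.
FIRST(P): from P::=T we get {ε, c, e, y}; from P::=ε we get {ε}. So FIRST(P) = {ε, c, e, y}.
FIRST(Q): from Q::=e c y e we get {e}; from Q::=T P we get {ε, c, e, y}. So FIRST(Q) = {ε, c, e, y}.
FOLLOW(T) includes $ since T is the start symbol.
FOLLOW(T): in Q::=T P, T is followed by P with FIRST {ε, c, e, y}; in Q::=T P, the suffix after T is nullable, so FOLLOW(T) ⊇ FOLLOW(Q) = {$, c, e, y}; in P::=T, the suffix after T is empty, so FOLLOW(T) ⊇ FOLLOW(P) = {$, c, e, y}; in Q'::=c c T, the suffix after T is empty, so FOLLOW(T) ⊇ FOLLOW(Q') = {$, c, e, y}. Thus FOLLOW(T) = {$, c, e, y}.
FOLLOW(T'): in T::=T', the suffix after T' is empty, so FOLLOW(T') ⊇ FOLLOW(T) = {$, c, e, y}. Thus FOLLOW(T') = {$, c, e, y}.
FOLLOW(Q): in T'::=e Q y c, Q is followed by y c with FIRST {y}; in T'::=Q' Q, the suffix after Q is empty, so FOLLOW(Q) ⊇ FOLLOW(T') = {$, c, e, y}. Thus FOLLOW(Q) = {$, c, e, y}.
FOLLOW(P): in T::=P c, P is followed by c with FIRST {c}; in Q::=T P, the suffix after P is empty, so FOLLOW(P) ⊇ FOLLOW(Q) = {$, c, e, y}. Thus FOLLOW(P) = {$, c, e, y}.
FOLLOW(Q'): in T'::=Q' Q, Q' is followed by Q with FIRST {ε, c, e, y}; in T'::=Q' Q, the suffix after Q' is nullable, so FOLLOW(Q') ⊇ FOLLOW(T') = {$, c, e, y}. Thus FOLLOW(Q') = {$, c, e, y}.

{$, c, e, y}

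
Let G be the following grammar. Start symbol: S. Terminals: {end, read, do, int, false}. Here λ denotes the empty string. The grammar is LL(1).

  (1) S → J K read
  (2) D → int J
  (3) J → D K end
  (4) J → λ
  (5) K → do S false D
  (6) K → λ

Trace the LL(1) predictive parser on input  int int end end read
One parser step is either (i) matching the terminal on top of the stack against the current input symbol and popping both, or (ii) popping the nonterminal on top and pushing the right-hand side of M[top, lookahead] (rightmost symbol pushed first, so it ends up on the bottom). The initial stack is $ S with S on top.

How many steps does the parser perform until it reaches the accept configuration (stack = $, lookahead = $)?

step 1: stack=$ S  input=int int end end read $  — expand S → J K read
step 2: stack=$ read K J  input=int int end end read $  — expand J → D K end
step 3: stack=$ read K end K D  input=int int end end read $  — expand D → int J
step 4: stack=$ read K end K J int  input=int int end end read $  — match int
step 5: stack=$ read K end K J  input=int end end read $  — expand J → D K end
step 6: stack=$ read K end K end K D  input=int end end read $  — expand D → int J
step 7: stack=$ read K end K end K J int  input=int end end read $  — match int
step 8: stack=$ read K end K end K J  input=end end read $  — expand J → λ
step 9: stack=$ read K end K end K  input=end end read $  — expand K → λ
step 10: stack=$ read K end K end  input=end end read $  — match end
step 11: stack=$ read K end K  input=end read $  — expand K → λ
step 12: stack=$ read K end  input=end read $  — match end
step 13: stack=$ read K  input=read $  — expand K → λ
step 14: stack=$ read  input=read $  — match read
Accept reached after 14 steps.

14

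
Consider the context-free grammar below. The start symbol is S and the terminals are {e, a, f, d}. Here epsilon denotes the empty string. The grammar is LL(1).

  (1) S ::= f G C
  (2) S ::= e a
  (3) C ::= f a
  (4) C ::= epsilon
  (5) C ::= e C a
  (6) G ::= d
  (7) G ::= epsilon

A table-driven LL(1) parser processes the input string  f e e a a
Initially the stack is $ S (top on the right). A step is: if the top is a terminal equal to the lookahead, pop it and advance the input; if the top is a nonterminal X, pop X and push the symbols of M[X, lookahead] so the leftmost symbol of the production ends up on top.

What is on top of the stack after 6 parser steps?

     Stack    Input        Action
  1  $ S      f e e a a $  expand S ::= f G C
  2  $ C G f  f e e a a $  match f
  3  $ C G    e e a a $    expand G ::= epsilon
  4  $ C      e e a a $    expand C ::= e C a
  5  $ a C e  e e a a $    match e
  6  $ a C    e a a $      expand C ::= e C a
Stack after step 6: $ a a C e (top = e).

e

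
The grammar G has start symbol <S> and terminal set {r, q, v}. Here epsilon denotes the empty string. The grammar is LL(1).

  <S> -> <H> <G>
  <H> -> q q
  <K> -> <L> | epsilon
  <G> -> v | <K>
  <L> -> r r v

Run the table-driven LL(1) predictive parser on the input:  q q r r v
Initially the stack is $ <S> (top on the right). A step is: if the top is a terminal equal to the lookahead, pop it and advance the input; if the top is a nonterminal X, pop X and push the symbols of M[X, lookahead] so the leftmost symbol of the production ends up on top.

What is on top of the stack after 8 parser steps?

r

     Stack      Input        Action
  1  $ <S>      q q r r v $  expand <S> -> <H> <G>
  2  $ <G> <H>  q q r r v $  expand <H> -> q q
  3  $ <G> q q  q q r r v $  match q
  4  $ <G> q    q r r v $    match q
  5  $ <G>      r r v $      expand <G> -> <K>
  6  $ <K>      r r v $      expand <K> -> <L>
  7  $ <L>      r r v $      expand <L> -> r r v
  8  $ v r r    r r v $      match r
Stack after step 8: $ v r (top = r).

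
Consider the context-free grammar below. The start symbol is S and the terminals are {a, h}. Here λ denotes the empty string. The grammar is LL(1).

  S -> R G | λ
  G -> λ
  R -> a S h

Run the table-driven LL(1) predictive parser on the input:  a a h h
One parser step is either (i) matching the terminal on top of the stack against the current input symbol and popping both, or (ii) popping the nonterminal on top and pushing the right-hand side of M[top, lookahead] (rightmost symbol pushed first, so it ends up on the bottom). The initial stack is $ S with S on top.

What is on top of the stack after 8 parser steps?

step 1: stack=$ S  input=a a h h $  — expand S -> R G
step 2: stack=$ G R  input=a a h h $  — expand R -> a S h
step 3: stack=$ G h S a  input=a a h h $  — match a
step 4: stack=$ G h S  input=a h h $  — expand S -> R G
step 5: stack=$ G h G R  input=a h h $  — expand R -> a S h
step 6: stack=$ G h G h S a  input=a h h $  — match a
step 7: stack=$ G h G h S  input=h h $  — expand S -> λ
step 8: stack=$ G h G h  input=h h $  — match h
Stack after step 8: $ G h G (top = G).

G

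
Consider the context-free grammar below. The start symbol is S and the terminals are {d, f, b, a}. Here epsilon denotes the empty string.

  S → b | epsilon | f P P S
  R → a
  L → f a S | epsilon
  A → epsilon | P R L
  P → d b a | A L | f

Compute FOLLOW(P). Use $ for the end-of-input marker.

FIRST(S): from S→b we get {b}; from S→epsilon we get {epsilon}; from S→f P P S we get {f}. So FIRST(S) = {epsilon, b, f}.
FIRST(R): from R→a we get {a}. So FIRST(R) = {a}.
FIRST(L): from L→f a S we get {f}; from L→epsilon we get {epsilon}. So FIRST(L) = {epsilon, f}.
FIRST(A): from A→epsilon we get {epsilon}; from A→P R L we get {a, d, f}. So FIRST(A) = {epsilon, a, d, f}.
FIRST(P): from P→d b a we get {d}; from P→A L we get {epsilon, a, d, f}; from P→f we get {f}. So FIRST(P) = {epsilon, a, d, f}.
FOLLOW(S) includes $ since S is the start symbol.
FOLLOW(S): in S→f P P S, the suffix after S is empty (adds nothing new); in L→f a S, the suffix after S is empty, so FOLLOW(S) ⊇ FOLLOW(L) = {$, a, b, d, f}. Thus FOLLOW(S) = {$, a, b, d, f}.
FOLLOW(P): in S→f P P S (occurrence 1), P is followed by P S with FIRST {epsilon, a, b, d, f}; in S→f P P S (occurrence 1), the suffix after P is nullable, so FOLLOW(P) ⊇ FOLLOW(S) = {$, a, b, d, f}; in S→f P P S (occurrence 2), P is followed by S with FIRST {epsilon, b, f}; in S→f P P S (occurrence 2), the suffix after P is nullable, so FOLLOW(P) ⊇ FOLLOW(S) = {$, a, b, d, f}; in A→P R L, P is followed by R L with FIRST {a}. Thus FOLLOW(P) = {$, a, b, d, f}.
FOLLOW(A): in P→A L, A is followed by L with FIRST {epsilon, f}; in P→A L, the suffix after A is nullable, so FOLLOW(A) ⊇ FOLLOW(P) = {$, a, b, d, f}. Thus FOLLOW(A) = {$, a, b, d, f}.
FOLLOW(R): in A→P R L, R is followed by L with FIRST {epsilon, f}; in A→P R L, the suffix after R is nullable, so FOLLOW(R) ⊇ FOLLOW(A) = {$, a, b, d, f}. Thus FOLLOW(R) = {$, a, b, d, f}.
FOLLOW(L): in A→P R L, the suffix after L is empty, so FOLLOW(L) ⊇ FOLLOW(A) = {$, a, b, d, f}; in P→A L, the suffix after L is empty, so FOLLOW(L) ⊇ FOLLOW(P) = {$, a, b, d, f}. Thus FOLLOW(L) = {$, a, b, d, f}.

{$, a, b, d, f}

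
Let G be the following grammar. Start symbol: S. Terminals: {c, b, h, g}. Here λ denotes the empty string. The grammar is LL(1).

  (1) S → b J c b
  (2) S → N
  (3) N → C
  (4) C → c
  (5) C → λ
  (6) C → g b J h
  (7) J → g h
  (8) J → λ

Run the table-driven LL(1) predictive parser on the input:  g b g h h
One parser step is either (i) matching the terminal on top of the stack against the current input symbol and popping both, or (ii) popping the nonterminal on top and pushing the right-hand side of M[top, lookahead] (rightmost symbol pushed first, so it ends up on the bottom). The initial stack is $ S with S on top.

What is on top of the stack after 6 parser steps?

step 1: stack=$ S  input=g b g h h $  — expand S → N
step 2: stack=$ N  input=g b g h h $  — expand N → C
step 3: stack=$ C  input=g b g h h $  — expand C → g b J h
step 4: stack=$ h J b g  input=g b g h h $  — match g
step 5: stack=$ h J b  input=b g h h $  — match b
step 6: stack=$ h J  input=g h h $  — expand J → g h
Stack after step 6: $ h h g (top = g).

g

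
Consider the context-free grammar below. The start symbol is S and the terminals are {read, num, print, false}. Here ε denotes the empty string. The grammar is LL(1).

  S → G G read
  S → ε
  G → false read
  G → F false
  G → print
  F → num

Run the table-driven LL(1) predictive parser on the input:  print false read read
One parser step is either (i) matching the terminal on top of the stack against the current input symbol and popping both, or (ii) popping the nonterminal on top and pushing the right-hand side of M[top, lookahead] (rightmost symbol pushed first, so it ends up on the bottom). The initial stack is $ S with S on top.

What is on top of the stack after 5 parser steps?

read

     Stack              Input                    Action
  1  $ S                print false read read $  expand S → G G read
  2  $ read G G         print false read read $  expand G → print
  3  $ read G print     print false read read $  match print
  4  $ read G           false read read $        expand G → false read
  5  $ read read false  false read read $        match false
Stack after step 5: $ read read (top = read).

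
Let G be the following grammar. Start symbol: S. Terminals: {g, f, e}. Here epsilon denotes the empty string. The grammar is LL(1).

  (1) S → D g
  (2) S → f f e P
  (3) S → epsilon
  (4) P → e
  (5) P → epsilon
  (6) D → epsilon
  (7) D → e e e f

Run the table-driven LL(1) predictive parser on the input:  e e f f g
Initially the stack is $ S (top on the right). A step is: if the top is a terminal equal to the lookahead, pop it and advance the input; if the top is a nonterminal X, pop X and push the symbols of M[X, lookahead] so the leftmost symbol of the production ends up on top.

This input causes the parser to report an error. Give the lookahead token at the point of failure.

f

     Stack        Input        Action
  1  $ S          e e f f g $  expand S → D g
  2  $ g D        e e f f g $  expand D → e e e f
  3  $ g f e e e  e e f f g $  match e
  4  $ g f e e    e f f g $    match e
  5  $ g f e      f f g $      error: top is terminal e but lookahead is f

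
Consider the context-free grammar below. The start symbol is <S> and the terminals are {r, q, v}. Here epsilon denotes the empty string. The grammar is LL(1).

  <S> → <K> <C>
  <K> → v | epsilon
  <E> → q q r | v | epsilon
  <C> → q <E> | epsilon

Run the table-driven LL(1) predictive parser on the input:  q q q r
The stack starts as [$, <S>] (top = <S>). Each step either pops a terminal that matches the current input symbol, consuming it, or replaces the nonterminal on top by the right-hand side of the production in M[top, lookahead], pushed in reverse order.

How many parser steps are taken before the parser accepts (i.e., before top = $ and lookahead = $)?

step 1: stack=$ <S>  input=q q q r $  — expand <S> → <K> <C>
step 2: stack=$ <C> <K>  input=q q q r $  — expand <K> → epsilon
step 3: stack=$ <C>  input=q q q r $  — expand <C> → q <E>
step 4: stack=$ <E> q  input=q q q r $  — match q
step 5: stack=$ <E>  input=q q r $  — expand <E> → q q r
step 6: stack=$ r q q  input=q q r $  — match q
step 7: stack=$ r q  input=q r $  — match q
step 8: stack=$ r  input=r $  — match r
Accept reached after 8 steps.

8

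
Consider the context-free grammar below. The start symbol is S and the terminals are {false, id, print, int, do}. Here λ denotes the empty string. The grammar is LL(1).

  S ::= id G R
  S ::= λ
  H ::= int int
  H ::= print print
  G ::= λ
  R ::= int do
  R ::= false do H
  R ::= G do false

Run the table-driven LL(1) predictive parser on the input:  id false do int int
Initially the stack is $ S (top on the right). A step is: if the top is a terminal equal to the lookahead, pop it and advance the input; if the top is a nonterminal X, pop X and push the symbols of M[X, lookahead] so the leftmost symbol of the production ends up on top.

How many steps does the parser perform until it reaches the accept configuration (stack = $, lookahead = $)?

9

     Stack         Input                  Action
  1  $ S           id false do int int $  expand S ::= id G R
  2  $ R G id      id false do int int $  match id
  3  $ R G         false do int int $     expand G ::= λ
  4  $ R           false do int int $     expand R ::= false do H
  5  $ H do false  false do int int $     match false
  6  $ H do        do int int $           match do
  7  $ H           int int $              expand H ::= int int
  8  $ int int     int int $              match int
  9  $ int         int $                  match int
Accept reached after 9 steps.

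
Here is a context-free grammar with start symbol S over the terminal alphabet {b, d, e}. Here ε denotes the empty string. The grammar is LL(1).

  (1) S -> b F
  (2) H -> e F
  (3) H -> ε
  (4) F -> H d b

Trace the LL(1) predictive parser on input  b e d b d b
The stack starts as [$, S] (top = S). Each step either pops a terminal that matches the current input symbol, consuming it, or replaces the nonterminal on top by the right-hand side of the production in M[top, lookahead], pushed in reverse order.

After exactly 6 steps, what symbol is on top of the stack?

     Stack      Input          Action
  1  $ S        b e d b d b $  expand S -> b F
  2  $ F b      b e d b d b $  match b
  3  $ F        e d b d b $    expand F -> H d b
  4  $ b d H    e d b d b $    expand H -> e F
  5  $ b d F e  e d b d b $    match e
  6  $ b d F    d b d b $      expand F -> H d b
Stack after step 6: $ b d b d H (top = H).

H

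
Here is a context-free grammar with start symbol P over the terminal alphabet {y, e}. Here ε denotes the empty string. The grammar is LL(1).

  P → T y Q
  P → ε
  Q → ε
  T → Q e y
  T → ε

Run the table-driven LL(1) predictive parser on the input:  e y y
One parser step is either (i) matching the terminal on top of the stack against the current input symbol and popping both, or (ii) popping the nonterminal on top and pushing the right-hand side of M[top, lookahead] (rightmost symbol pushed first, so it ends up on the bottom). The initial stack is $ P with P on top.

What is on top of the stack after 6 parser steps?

Q

step 1: stack=$ P  input=e y y $  — expand P → T y Q
step 2: stack=$ Q y T  input=e y y $  — expand T → Q e y
step 3: stack=$ Q y y e Q  input=e y y $  — expand Q → ε
step 4: stack=$ Q y y e  input=e y y $  — match e
step 5: stack=$ Q y y  input=y y $  — match y
step 6: stack=$ Q y  input=y $  — match y
Stack after step 6: $ Q (top = Q).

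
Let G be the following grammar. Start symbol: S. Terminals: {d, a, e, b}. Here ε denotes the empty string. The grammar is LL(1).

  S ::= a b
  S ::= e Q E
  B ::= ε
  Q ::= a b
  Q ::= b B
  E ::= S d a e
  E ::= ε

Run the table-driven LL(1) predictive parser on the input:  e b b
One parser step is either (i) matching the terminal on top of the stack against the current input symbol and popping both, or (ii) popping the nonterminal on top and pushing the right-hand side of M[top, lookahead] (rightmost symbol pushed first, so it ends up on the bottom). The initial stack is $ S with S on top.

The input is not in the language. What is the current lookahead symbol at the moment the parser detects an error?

     Stack    Input    Action
  1  $ S      e b b $  expand S ::= e Q E
  2  $ E Q e  e b b $  match e
  3  $ E Q    b b $    expand Q ::= b B
  4  $ E B b  b b $    match b
  5  $ E B    b $      error: M[B, b] is empty

b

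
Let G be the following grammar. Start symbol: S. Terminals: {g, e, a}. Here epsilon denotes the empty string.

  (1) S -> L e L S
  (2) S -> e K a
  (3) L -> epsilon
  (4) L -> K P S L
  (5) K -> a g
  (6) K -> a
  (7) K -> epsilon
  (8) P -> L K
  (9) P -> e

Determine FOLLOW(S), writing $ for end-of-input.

{$, a, e}

FIRST(K): from K->a g we get {a}; from K->a we get {a}; from K->epsilon we get {epsilon}. So FIRST(K) = {epsilon, a}.
FIRST(S): from S->L e L S we get {a, e}; from S->e K a we get {e}. So FIRST(S) = {a, e}.
FIRST(L): from L->epsilon we get {epsilon}; from L->K P S L we get {a, e}. So FIRST(L) = {epsilon, a, e}.
FIRST(P): from P->L K we get {epsilon, a, e}; from P->e we get {e}. So FIRST(P) = {epsilon, a, e}.
FOLLOW(S) includes $ since S is the start symbol.
FOLLOW(P): in L->K P S L, P is followed by S L with FIRST {a, e}. Thus FOLLOW(P) = {a, e}.
FOLLOW(L): in S->L e L S (occurrence 1), L is followed by e L S with FIRST {e}; in S->L e L S (occurrence 2), L is followed by S with FIRST {a, e}; in L->K P S L, the suffix after L is empty (adds nothing new); in P->L K, L is followed by K with FIRST {epsilon, a}; in P->L K, the suffix after L is nullable, so FOLLOW(L) ⊇ FOLLOW(P) = {a, e}. Thus FOLLOW(L) = {a, e}.
FOLLOW(S): in S->L e L S, the suffix after S is empty (adds nothing new); in L->K P S L, S is followed by L with FIRST {epsilon, a, e}; in L->K P S L, the suffix after S is nullable, so FOLLOW(S) ⊇ FOLLOW(L) = {a, e}. Thus FOLLOW(S) = {$, a, e}.
FOLLOW(K): in S->e K a, K is followed by a with FIRST {a}; in L->K P S L, K is followed by P S L with FIRST {a, e}; in P->L K, the suffix after K is empty, so FOLLOW(K) ⊇ FOLLOW(P) = {a, e}. Thus FOLLOW(K) = {a, e}.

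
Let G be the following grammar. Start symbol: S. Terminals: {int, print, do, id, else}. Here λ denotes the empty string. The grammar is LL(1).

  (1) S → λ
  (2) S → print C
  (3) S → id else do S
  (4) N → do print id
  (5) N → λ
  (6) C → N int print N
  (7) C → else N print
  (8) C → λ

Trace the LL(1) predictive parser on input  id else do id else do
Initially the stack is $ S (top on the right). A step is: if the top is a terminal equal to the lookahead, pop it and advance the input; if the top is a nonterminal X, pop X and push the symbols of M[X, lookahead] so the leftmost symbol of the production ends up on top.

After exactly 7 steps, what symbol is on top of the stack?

do

     Stack           Input                    Action
  1  $ S             id else do id else do $  expand S → id else do S
  2  $ S do else id  id else do id else do $  match id
  3  $ S do else     else do id else do $     match else
  4  $ S do          do id else do $          match do
  5  $ S             id else do $             expand S → id else do S
  6  $ S do else id  id else do $             match id
  7  $ S do else     else do $                match else
Stack after step 7: $ S do (top = do).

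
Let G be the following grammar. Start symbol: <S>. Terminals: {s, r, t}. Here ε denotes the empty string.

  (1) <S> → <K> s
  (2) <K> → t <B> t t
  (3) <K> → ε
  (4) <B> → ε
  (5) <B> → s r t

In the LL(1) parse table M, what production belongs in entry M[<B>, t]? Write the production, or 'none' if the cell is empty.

<B> → ε

FIRST(<K>) = {ε, t}
FIRST(<B>) = {ε, s}
FIRST(<S>) = {s, t}  (via <K> s)
FOLLOW(<S>) includes $ since <S> is the start symbol.
FOLLOW(<B>): in <K>→t <B> t t, <B> is followed by t t with FIRST {t}. Thus FOLLOW(<B>) = {t}.
For <B> → ε: FIRST(ε) = {ε}, so it goes in M[<B>, t] for t ∈ {}; since ε ∈ FIRST, also for every t ∈ FOLLOW(<B>) = {t}.
For <B> → s r t: FIRST(s r t) = {s}, so it goes in M[<B>, t] for t ∈ {s}.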